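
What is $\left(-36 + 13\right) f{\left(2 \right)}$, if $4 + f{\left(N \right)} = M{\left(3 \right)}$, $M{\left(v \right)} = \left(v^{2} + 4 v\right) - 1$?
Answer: $-368$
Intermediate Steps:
$M{\left(v \right)} = -1 + v^{2} + 4 v$
$f{\left(N \right)} = 16$ ($f{\left(N \right)} = -4 + \left(-1 + 3^{2} + 4 \cdot 3\right) = -4 + \left(-1 + 9 + 12\right) = -4 + 20 = 16$)
$\left(-36 + 13\right) f{\left(2 \right)} = \left(-36 + 13\right) 16 = \left(-23\right) 16 = -368$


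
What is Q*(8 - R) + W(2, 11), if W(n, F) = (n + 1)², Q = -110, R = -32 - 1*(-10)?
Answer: -3291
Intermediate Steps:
R = -22 (R = -32 + 10 = -22)
W(n, F) = (1 + n)²
Q*(8 - R) + W(2, 11) = -110*(8 - 1*(-22)) + (1 + 2)² = -110*(8 + 22) + 3² = -110*30 + 9 = -3300 + 9 = -3291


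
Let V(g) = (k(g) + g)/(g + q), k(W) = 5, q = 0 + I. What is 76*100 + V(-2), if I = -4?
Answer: 15199/2 ≈ 7599.5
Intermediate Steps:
q = -4 (q = 0 - 4 = -4)
V(g) = (5 + g)/(-4 + g) (V(g) = (5 + g)/(g - 4) = (5 + g)/(-4 + g))
76*100 + V(-2) = 76*100 + (5 - 2)/(-4 - 2) = 7600 + 3/(-6) = 7600 - ⅙*3 = 7600 - ½ = 15199/2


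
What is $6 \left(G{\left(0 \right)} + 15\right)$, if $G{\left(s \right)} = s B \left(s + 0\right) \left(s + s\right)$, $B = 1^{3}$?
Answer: $90$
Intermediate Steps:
$B = 1$
$G{\left(s \right)} = 2 s^{3}$ ($G{\left(s \right)} = s 1 \left(s + 0\right) \left(s + s\right) = s s 2 s = s 2 s^{2} = 2 s^{3}$)
$6 \left(G{\left(0 \right)} + 15\right) = 6 \left(2 \cdot 0^{3} + 15\right) = 6 \left(2 \cdot 0 + 15\right) = 6 \left(0 + 15\right) = 6 \cdot 15 = 90$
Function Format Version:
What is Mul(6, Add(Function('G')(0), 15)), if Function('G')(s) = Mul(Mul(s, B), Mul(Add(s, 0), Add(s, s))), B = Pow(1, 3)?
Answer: 90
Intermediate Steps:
B = 1
Function('G')(s) = Mul(2, Pow(s, 3)) (Function('G')(s) = Mul(Mul(s, 1), Mul(Add(s, 0), Add(s, s))) = Mul(s, Mul(s, Mul(2, s))) = Mul(s, Mul(2, Pow(s, 2))) = Mul(2, Pow(s, 3)))
Mul(6, Add(Function('G')(0), 15)) = Mul(6, Add(Mul(2, Pow(0, 3)), 15)) = Mul(6, Add(Mul(2, 0), 15)) = Mul(6, Add(0, 15)) = Mul(6, 15) = 90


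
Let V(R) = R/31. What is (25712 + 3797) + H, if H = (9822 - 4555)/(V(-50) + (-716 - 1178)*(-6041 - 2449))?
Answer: 14709699894567/498481810 ≈ 29509.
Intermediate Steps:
V(R) = R/31 (V(R) = R*(1/31) = R/31)
H = 163277/498481810 (H = (9822 - 4555)/((1/31)*(-50) + (-716 - 1178)*(-6041 - 2449)) = 5267/(-50/31 - 1894*(-8490)) = 5267/(-50/31 + 16080060) = 5267/(498481810/31) = 5267*(31/498481810) = 163277/498481810 ≈ 0.00032755)
(25712 + 3797) + H = (25712 + 3797) + 163277/498481810 = 29509 + 163277/498481810 = 14709699894567/498481810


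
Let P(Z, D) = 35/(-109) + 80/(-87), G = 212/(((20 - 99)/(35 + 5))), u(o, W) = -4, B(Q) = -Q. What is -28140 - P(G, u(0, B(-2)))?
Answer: -266839855/9483 ≈ -28139.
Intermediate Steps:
G = -8480/79 (G = 212/((-79/40)) = 212/((-79*1/40)) = 212/(-79/40) = 212*(-40/79) = -8480/79 ≈ -107.34)
P(Z, D) = -11765/9483 (P(Z, D) = 35*(-1/109) + 80*(-1/87) = -35/109 - 80/87 = -11765/9483)
-28140 - P(G, u(0, B(-2))) = -28140 - 1*(-11765/9483) = -28140 + 11765/9483 = -266839855/9483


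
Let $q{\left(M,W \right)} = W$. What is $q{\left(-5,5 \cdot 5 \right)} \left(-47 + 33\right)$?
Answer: $-350$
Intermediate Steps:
$q{\left(-5,5 \cdot 5 \right)} \left(-47 + 33\right) = 5 \cdot 5 \left(-47 + 33\right) = 25 \left(-14\right) = -350$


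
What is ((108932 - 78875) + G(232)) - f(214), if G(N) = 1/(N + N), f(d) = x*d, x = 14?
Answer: 12556305/464 ≈ 27061.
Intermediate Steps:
f(d) = 14*d
G(N) = 1/(2*N)
((108932 - 78875) + G(232)) - f(214) = ((108932 - 78875) + (1/2)/232) - 14*214 = (30057 + (1/2)*(1/232)) - 1*2996 = (30057 + 1/464) - 2996 = 13946449/464 - 2996 = 12556305/464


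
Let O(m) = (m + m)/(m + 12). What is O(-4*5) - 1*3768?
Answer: -3763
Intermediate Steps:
O(m) = 2*m/(12 + m) (O(m) = (2*m)/(12 + m) = 2*m/(12 + m))
O(-4*5) - 1*3768 = 2*(-4*5)/(12 - 4*5) - 1*3768 = 2*(-20)/(12 - 20) - 3768 = 2*(-20)/(-8) - 3768 = 2*(-20)*(-⅛) - 3768 = 5 - 3768 = -3763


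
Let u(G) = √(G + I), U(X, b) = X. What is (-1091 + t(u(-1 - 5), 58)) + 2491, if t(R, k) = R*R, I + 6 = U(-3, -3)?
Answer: 1385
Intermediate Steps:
I = -9 (I = -6 - 3 = -9)
u(G) = √(-9 + G) (u(G) = √(G - 9) = √(-9 + G))
t(R, k) = R²
(-1091 + t(u(-1 - 5), 58)) + 2491 = (-1091 + (√(-9 + (-1 - 5)))²) + 2491 = (-1091 + (√(-9 - 6))²) + 2491 = (-1091 + (√(-15))²) + 2491 = (-1091 + (I*√15)²) + 2491 = (-1091 - 15) + 2491 = -1106 + 2491 = 1385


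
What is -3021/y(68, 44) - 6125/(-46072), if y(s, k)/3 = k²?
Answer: -4317063/11149424 ≈ -0.38720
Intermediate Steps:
y(s, k) = 3*k²
-3021/y(68, 44) - 6125/(-46072) = -3021/(3*44²) - 6125/(-46072) = -3021/(3*1936) - 6125*(-1/46072) = -3021/5808 + 6125/46072 = -3021*1/5808 + 6125/46072 = -1007/1936 + 6125/46072 = -4317063/11149424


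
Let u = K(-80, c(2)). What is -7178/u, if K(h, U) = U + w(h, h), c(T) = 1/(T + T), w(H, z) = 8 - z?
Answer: -28712/353 ≈ -81.337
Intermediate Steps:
c(T) = 1/(2*T)
K(h, U) = 8 + U - h (K(h, U) = U + (8 - h) = 8 + U - h)
u = 353/4 (u = 8 + (1/2)/2 - 1*(-80) = 8 + (1/2)*(1/2) + 80 = 8 + 1/4 + 80 = 353/4 ≈ 88.250)
-7178/u = -7178/353/4 = -7178*4/353 = -28712/353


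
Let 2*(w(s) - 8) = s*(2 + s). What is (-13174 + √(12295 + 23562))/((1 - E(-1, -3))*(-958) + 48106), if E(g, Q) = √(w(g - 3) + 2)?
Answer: -77640969/276260651 - 479*√501998/1105042604 + 11787*√35857/552521302 + 3155173*√14/552521302 ≈ -0.25594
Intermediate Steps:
w(s) = 8 + s*(2 + s)/2 (w(s) = 8 + (s*(2 + s))/2 = 8 + s*(2 + s)/2)
E(g, Q) = √(7 + g + (-3 + g)²/2) (E(g, Q) = √((8 + (g - 3) + (g - 3)²/2) + 2) = √((8 + (-3 + g) + (-3 + g)²/2) + 2) = √((5 + g + (-3 + g)²/2) + 2) = √(7 + g + (-3 + g)²/2))
(-13174 + √(12295 + 23562))/((1 - E(-1, -3))*(-958) + 48106) = (-13174 + √(12295 + 23562))/((1 - √(46 - 8*(-1) + 2*(-1)²)/2)*(-958) + 48106) = (-13174 + √35857)/((1 - √(46 + 8 + 2*1)/2)*(-958) + 48106) = (-13174 + √35857)/((1 - √(46 + 8 + 2)/2)*(-958) + 48106) = (-13174 + √35857)/((1 - √56/2)*(-958) + 48106) = (-13174 + √35857)/((1 - 2*√14/2)*(-958) + 48106) = (-13174 + √35857)/((1 - √14)*(-958) + 48106) = (-13174 + √35857)/((-958 + 958*√14) + 48106) = (-13174 + √35857)/(47148 + 958*√14)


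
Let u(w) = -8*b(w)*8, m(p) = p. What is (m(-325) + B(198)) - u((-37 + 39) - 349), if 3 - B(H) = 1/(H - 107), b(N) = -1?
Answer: -35127/91 ≈ -386.01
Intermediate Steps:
u(w) = 64 (u(w) = -8*(-1)*8 = 8*8 = 64)
B(H) = 3 - 1/(-107 + H) (B(H) = 3 - 1/(H - 107) = 3 - 1/(-107 + H))
(m(-325) + B(198)) - u((-37 + 39) - 349) = (-325 + (-322 + 3*198)/(-107 + 198)) - 1*64 = (-325 + (-322 + 594)/91) - 64 = (-325 + (1/91)*272) - 64 = (-325 + 272/91) - 64 = -29303/91 - 64 = -35127/91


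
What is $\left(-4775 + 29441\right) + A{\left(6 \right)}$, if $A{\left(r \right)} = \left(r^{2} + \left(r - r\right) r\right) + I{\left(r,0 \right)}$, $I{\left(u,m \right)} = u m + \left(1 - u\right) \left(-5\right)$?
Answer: $24727$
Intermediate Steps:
$I{\left(u,m \right)} = -5 + 5 u + m u$ ($I{\left(u,m \right)} = m u + \left(-5 + 5 u\right) = -5 + 5 u + m u$)
$A{\left(r \right)} = -5 + r^{2} + 5 r$ ($A{\left(r \right)} = \left(r^{2} + \left(r - r\right) r\right) + \left(-5 + 5 r + 0 r\right) = \left(r^{2} + 0 r\right) + \left(-5 + 5 r + 0\right) = \left(r^{2} + 0\right) + \left(-5 + 5 r\right) = r^{2} + \left(-5 + 5 r\right) = -5 + r^{2} + 5 r$)
$\left(-4775 + 29441\right) + A{\left(6 \right)} = \left(-4775 + 29441\right) + \left(-5 + 6^{2} + 5 \cdot 6\right) = 24666 + \left(-5 + 36 + 30\right) = 24666 + 61 = 24727$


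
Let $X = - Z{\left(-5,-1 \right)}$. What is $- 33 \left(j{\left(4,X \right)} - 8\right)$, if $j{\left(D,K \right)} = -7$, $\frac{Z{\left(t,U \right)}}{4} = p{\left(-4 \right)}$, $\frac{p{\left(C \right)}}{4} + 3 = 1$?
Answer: $495$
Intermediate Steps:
$p{\left(C \right)} = -8$ ($p{\left(C \right)} = -12 + 4 \cdot 1 = -12 + 4 = -8$)
$Z{\left(t,U \right)} = -32$ ($Z{\left(t,U \right)} = 4 \left(-8\right) = -32$)
$X = 32$ ($X = \left(-1\right) \left(-32\right) = 32$)
$- 33 \left(j{\left(4,X \right)} - 8\right) = - 33 \left(-7 - 8\right) = \left(-33\right) \left(-15\right) = 495$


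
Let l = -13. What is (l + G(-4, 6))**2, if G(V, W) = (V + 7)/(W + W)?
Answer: 2601/16 ≈ 162.56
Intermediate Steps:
G(V, W) = (7 + V)/(2*W) (G(V, W) = (7 + V)/((2*W)) = (7 + V)*(1/(2*W)) = (7 + V)/(2*W))
(l + G(-4, 6))**2 = (-13 + (1/2)*(7 - 4)/6)**2 = (-13 + (1/2)*(1/6)*3)**2 = (-13 + 1/4)**2 = (-51/4)**2 = 2601/16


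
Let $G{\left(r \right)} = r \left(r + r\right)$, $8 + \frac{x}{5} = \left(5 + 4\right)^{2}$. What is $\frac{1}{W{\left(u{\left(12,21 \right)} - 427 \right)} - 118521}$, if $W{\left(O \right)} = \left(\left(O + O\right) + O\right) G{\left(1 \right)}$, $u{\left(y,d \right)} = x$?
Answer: $- \frac{1}{118893} \approx -8.4109 \cdot 10^{-6}$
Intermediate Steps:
$x = 365$ ($x = -40 + 5 \left(5 + 4\right)^{2} = -40 + 5 \cdot 9^{2} = -40 + 5 \cdot 81 = -40 + 405 = 365$)
$u{\left(y,d \right)} = 365$
$G{\left(r \right)} = 2 r^{2}$ ($G{\left(r \right)} = r 2 r = 2 r^{2}$)
$W{\left(O \right)} = 6 O$ ($W{\left(O \right)} = \left(\left(O + O\right) + O\right) 2 \cdot 1^{2} = \left(2 O + O\right) 2 \cdot 1 = 3 O 2 = 6 O$)
$\frac{1}{W{\left(u{\left(12,21 \right)} - 427 \right)} - 118521} = \frac{1}{6 \left(365 - 427\right) - 118521} = \frac{1}{6 \left(-62\right) - 118521} = \frac{1}{-372 - 118521} = \frac{1}{-118893} = - \frac{1}{118893}$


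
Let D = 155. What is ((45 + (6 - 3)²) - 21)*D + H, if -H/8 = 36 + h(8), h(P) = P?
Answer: 4763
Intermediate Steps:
H = -352 (H = -8*(36 + 8) = -8*44 = -352)
((45 + (6 - 3)²) - 21)*D + H = ((45 + (6 - 3)²) - 21)*155 - 352 = ((45 + 3²) - 21)*155 - 352 = ((45 + 9) - 21)*155 - 352 = (54 - 21)*155 - 352 = 33*155 - 352 = 5115 - 352 = 4763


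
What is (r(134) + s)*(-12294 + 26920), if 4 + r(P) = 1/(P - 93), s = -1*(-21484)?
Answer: 12880840306/41 ≈ 3.1417e+8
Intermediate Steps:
s = 21484
r(P) = -4 + 1/(-93 + P) (r(P) = -4 + 1/(P - 93) = -4 + 1/(-93 + P))
(r(134) + s)*(-12294 + 26920) = ((373 - 4*134)/(-93 + 134) + 21484)*(-12294 + 26920) = ((373 - 536)/41 + 21484)*14626 = ((1/41)*(-163) + 21484)*14626 = (-163/41 + 21484)*14626 = (880681/41)*14626 = 12880840306/41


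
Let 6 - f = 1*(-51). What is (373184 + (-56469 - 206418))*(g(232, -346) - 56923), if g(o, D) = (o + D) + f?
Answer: -6284723060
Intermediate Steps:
f = 57 (f = 6 - (-51) = 6 - 1*(-51) = 6 + 51 = 57)
g(o, D) = 57 + D + o (g(o, D) = (o + D) + 57 = (D + o) + 57 = 57 + D + o)
(373184 + (-56469 - 206418))*(g(232, -346) - 56923) = (373184 + (-56469 - 206418))*((57 - 346 + 232) - 56923) = (373184 - 262887)*(-57 - 56923) = 110297*(-56980) = -6284723060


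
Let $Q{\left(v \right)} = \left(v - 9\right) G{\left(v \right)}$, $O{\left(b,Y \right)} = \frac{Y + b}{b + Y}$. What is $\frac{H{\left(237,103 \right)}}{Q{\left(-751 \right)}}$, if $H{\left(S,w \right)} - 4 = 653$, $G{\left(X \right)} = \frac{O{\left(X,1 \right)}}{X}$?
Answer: $\frac{493407}{760} \approx 649.22$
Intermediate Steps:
$O{\left(b,Y \right)} = 1$ ($O{\left(b,Y \right)} = \frac{Y + b}{Y + b} = 1$)
$G{\left(X \right)} = \frac{1}{X}$ ($G{\left(X \right)} = 1 \frac{1}{X} = \frac{1}{X}$)
$H{\left(S,w \right)} = 657$ ($H{\left(S,w \right)} = 4 + 653 = 657$)
$Q{\left(v \right)} = \frac{-9 + v}{v}$ ($Q{\left(v \right)} = \frac{v - 9}{v} = \frac{-9 + v}{v}$)
$\frac{H{\left(237,103 \right)}}{Q{\left(-751 \right)}} = \frac{657}{\frac{1}{-751} \left(-9 - 751\right)} = \frac{657}{\left(- \frac{1}{751}\right) \left(-760\right)} = \frac{657}{\frac{760}{751}} = 657 \cdot \frac{751}{760} = \frac{493407}{760}$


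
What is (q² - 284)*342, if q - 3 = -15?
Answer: -47880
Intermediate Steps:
q = -12 (q = 3 - 15 = -12)
(q² - 284)*342 = ((-12)² - 284)*342 = (144 - 284)*342 = -140*342 = -47880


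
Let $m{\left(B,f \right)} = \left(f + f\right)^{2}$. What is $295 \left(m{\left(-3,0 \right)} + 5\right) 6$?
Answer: $8850$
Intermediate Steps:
$m{\left(B,f \right)} = 4 f^{2}$ ($m{\left(B,f \right)} = \left(2 f\right)^{2} = 4 f^{2}$)
$295 \left(m{\left(-3,0 \right)} + 5\right) 6 = 295 \left(4 \cdot 0^{2} + 5\right) 6 = 295 \left(4 \cdot 0 + 5\right) 6 = 295 \left(0 + 5\right) 6 = 295 \cdot 5 \cdot 6 = 295 \cdot 30 = 8850$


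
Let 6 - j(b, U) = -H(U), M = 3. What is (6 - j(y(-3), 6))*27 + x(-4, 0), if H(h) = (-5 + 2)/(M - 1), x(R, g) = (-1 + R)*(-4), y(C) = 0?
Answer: 121/2 ≈ 60.500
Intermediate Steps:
x(R, g) = 4 - 4*R
H(h) = -3/2 (H(h) = (-5 + 2)/(3 - 1) = -3/2)
j(b, U) = 9/2 (j(b, U) = 6 - (-1)*(-3)/2 = 6 - 1*3/2 = 6 - 3/2 = 9/2)
(6 - j(y(-3), 6))*27 + x(-4, 0) = (6 - 1*9/2)*27 + (4 - 4*(-4)) = (6 - 9/2)*27 + (4 + 16) = (3/2)*27 + 20 = 81/2 + 20 = 121/2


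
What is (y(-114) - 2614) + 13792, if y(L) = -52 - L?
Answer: 11240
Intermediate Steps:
(y(-114) - 2614) + 13792 = ((-52 - 1*(-114)) - 2614) + 13792 = ((-52 + 114) - 2614) + 13792 = (62 - 2614) + 13792 = -2552 + 13792 = 11240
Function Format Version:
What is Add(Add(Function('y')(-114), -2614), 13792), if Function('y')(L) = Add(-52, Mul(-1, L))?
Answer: 11240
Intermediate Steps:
Add(Add(Function('y')(-114), -2614), 13792) = Add(Add(Add(-52, Mul(-1, -114)), -2614), 13792) = Add(Add(Add(-52, 114), -2614), 13792) = Add(Add(62, -2614), 13792) = Add(-2552, 13792) = 11240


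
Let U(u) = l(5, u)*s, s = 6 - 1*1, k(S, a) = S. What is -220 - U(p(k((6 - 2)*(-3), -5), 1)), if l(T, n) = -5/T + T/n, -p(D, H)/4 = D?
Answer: -10345/48 ≈ -215.52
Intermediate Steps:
p(D, H) = -4*D
s = 5 (s = 6 - 1 = 5)
U(u) = -5 + 25/u (U(u) = (-5/5 + 5/u)*5 = (-5*1/5 + 5/u)*5 = (-1 + 5/u)*5 = -5 + 25/u)
-220 - U(p(k((6 - 2)*(-3), -5), 1)) = -220 - (-5 + 25/((-4*(6 - 2)*(-3)))) = -220 - (-5 + 25/((-16*(-3)))) = -220 - (-5 + 25/((-4*(-12)))) = -220 - (-5 + 25/48) = -220 - 1*(-215/48) = -220 + 215/48 = -10345/48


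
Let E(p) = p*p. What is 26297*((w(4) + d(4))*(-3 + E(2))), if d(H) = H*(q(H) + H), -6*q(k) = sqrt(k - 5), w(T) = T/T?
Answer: 447049 - 52594*I/3 ≈ 4.4705e+5 - 17531.0*I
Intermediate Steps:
w(T) = 1
q(k) = -sqrt(-5 + k)/6 (q(k) = -sqrt(k - 5)/6 = -sqrt(-5 + k)/6)
E(p) = p**2
d(H) = H*(H - sqrt(-5 + H)/6) (d(H) = H*(-sqrt(-5 + H)/6 + H) = H*(H - sqrt(-5 + H)/6))
26297*((w(4) + d(4))*(-3 + E(2))) = 26297*((1 + (1/6)*4*(-sqrt(-5 + 4) + 6*4))*(-3 + 2**2)) = 26297*((1 + (1/6)*4*(-sqrt(-1) + 24))*(-3 + 4)) = 26297*((1 + (1/6)*4*(-I + 24))*1) = 26297*((1 + (1/6)*4*(24 - I))*1) = 26297*((1 + (16 - 2*I/3))*1) = 26297*((17 - 2*I/3)*1) = 26297*(17 - 2*I/3) = 447049 - 52594*I/3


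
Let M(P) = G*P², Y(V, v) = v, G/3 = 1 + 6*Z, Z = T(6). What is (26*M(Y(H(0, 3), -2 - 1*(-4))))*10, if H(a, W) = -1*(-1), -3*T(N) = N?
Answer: -34320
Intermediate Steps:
T(N) = -N/3
Z = -2 (Z = -⅓*6 = -2)
H(a, W) = 1
G = -33 (G = 3*(1 + 6*(-2)) = 3*(1 - 12) = 3*(-11) = -33)
M(P) = -33*P²
(26*M(Y(H(0, 3), -2 - 1*(-4))))*10 = (26*(-33*(-2 - 1*(-4))²))*10 = (26*(-33*(-2 + 4)²))*10 = (26*(-33*2²))*10 = (26*(-33*4))*10 = (26*(-132))*10 = -3432*10 = -34320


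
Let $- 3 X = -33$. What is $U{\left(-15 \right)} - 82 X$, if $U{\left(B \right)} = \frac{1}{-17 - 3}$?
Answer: $- \frac{18041}{20} \approx -902.05$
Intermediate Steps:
$X = 11$ ($X = \left(- \frac{1}{3}\right) \left(-33\right) = 11$)
$U{\left(B \right)} = - \frac{1}{20}$ ($U{\left(B \right)} = \frac{1}{-20} = - \frac{1}{20}$)
$U{\left(-15 \right)} - 82 X = - \frac{1}{20} - 82 \cdot 11 = - \frac{1}{20} - 902 = - \frac{18041}{20}$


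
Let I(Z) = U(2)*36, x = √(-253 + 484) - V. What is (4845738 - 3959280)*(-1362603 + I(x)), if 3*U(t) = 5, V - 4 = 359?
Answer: -1207837142694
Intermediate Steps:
V = 363 (V = 4 + 359 = 363)
U(t) = 5/3 (U(t) = (⅓)*5 = 5/3)
x = -363 + √231 (x = √(-253 + 484) - 1*363 = √231 - 363 = -363 + √231 ≈ -347.80)
I(Z) = 60 (I(Z) = (5/3)*36 = 60)
(4845738 - 3959280)*(-1362603 + I(x)) = (4845738 - 3959280)*(-1362603 + 60) = 886458*(-1362543) = -1207837142694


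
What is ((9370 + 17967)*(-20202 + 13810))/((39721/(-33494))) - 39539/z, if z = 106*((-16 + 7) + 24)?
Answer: 9305756537519221/63156390 ≈ 1.4734e+8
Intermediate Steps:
z = 1590 (z = 106*(-9 + 24) = 106*15 = 1590)
((9370 + 17967)*(-20202 + 13810))/((39721/(-33494))) - 39539/z = ((9370 + 17967)*(-20202 + 13810))/((39721/(-33494))) - 39539/1590 = (27337*(-6392))/((39721*(-1/33494))) - 39539*1/1590 = -174738104/(-39721/33494) - 39539/1590 = -174738104*(-33494/39721) - 39539/1590 = 5852678055376/39721 - 39539/1590 = 9305756537519221/63156390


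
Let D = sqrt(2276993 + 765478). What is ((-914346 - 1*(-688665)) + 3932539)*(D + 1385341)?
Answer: 5135262368578 + 3706858*sqrt(3042471) ≈ 5.1417e+12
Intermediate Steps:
D = sqrt(3042471) ≈ 1744.3
((-914346 - 1*(-688665)) + 3932539)*(D + 1385341) = ((-914346 - 1*(-688665)) + 3932539)*(sqrt(3042471) + 1385341) = ((-914346 + 688665) + 3932539)*(1385341 + sqrt(3042471)) = (-225681 + 3932539)*(1385341 + sqrt(3042471)) = 3706858*(1385341 + sqrt(3042471)) = 5135262368578 + 3706858*sqrt(3042471)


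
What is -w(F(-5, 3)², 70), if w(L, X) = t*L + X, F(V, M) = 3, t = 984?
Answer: -8926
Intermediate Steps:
w(L, X) = X + 984*L (w(L, X) = 984*L + X = X + 984*L)
-w(F(-5, 3)², 70) = -(70 + 984*3²) = -(70 + 984*9) = -(70 + 8856) = -1*8926 = -8926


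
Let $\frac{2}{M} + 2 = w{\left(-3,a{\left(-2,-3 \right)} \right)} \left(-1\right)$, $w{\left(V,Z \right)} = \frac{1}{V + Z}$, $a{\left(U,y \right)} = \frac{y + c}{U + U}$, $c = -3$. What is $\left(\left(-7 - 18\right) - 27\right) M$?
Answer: $78$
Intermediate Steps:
$a{\left(U,y \right)} = \frac{-3 + y}{2 U}$ ($a{\left(U,y \right)} = \frac{y - 3}{U + U} = \frac{-3 + y}{2 U}$)
$M = - \frac{3}{2}$ ($M = \frac{2}{-2 + \frac{1}{-3 + \frac{-3 - 3}{2 \left(-2\right)}} \left(-1\right)} = \frac{2}{-2 + \frac{1}{-3 + \frac{1}{2} \left(- \frac{1}{2}\right) \left(-6\right)} \left(-1\right)} = \frac{2}{-2 + \frac{1}{-3 + \frac{3}{2}} \left(-1\right)} = \frac{2}{-2 + \frac{1}{- \frac{3}{2}} \left(-1\right)} = \frac{2}{-2 - - \frac{2}{3}} = \frac{2}{-2 + \frac{2}{3}} = \frac{2}{- \frac{4}{3}} = 2 \left(- \frac{3}{4}\right) = - \frac{3}{2} \approx -1.5$)
$\left(\left(-7 - 18\right) - 27\right) M = \left(\left(-7 - 18\right) - 27\right) \left(- \frac{3}{2}\right) = \left(-25 - 27\right) \left(- \frac{3}{2}\right) = \left(-52\right) \left(- \frac{3}{2}\right) = 78$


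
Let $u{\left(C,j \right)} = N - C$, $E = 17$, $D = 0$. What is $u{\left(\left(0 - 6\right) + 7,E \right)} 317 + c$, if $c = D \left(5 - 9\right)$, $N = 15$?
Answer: $4438$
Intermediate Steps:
$c = 0$ ($c = 0 \left(5 - 9\right) = 0 \left(-4\right) = 0$)
$u{\left(C,j \right)} = 15 - C$
$u{\left(\left(0 - 6\right) + 7,E \right)} 317 + c = \left(15 - \left(\left(0 - 6\right) + 7\right)\right) 317 + 0 = \left(15 - \left(-6 + 7\right)\right) 317 + 0 = \left(15 - 1\right) 317 + 0 = 14 \cdot 317 + 0 = 4438 + 0 = 4438$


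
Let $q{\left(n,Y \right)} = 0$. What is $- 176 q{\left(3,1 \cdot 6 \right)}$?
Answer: $0$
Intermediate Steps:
$- 176 q{\left(3,1 \cdot 6 \right)} = \left(-176\right) 0 = 0$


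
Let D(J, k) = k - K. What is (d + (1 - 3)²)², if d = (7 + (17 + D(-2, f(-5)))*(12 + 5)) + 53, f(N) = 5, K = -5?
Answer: 273529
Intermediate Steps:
D(J, k) = 5 + k (D(J, k) = k - 1*(-5) = k + 5 = 5 + k)
d = 519 (d = (7 + (17 + (5 + 5))*(12 + 5)) + 53 = (7 + (17 + 10)*17) + 53 = (7 + 27*17) + 53 = (7 + 459) + 53 = 466 + 53 = 519)
(d + (1 - 3)²)² = (519 + (1 - 3)²)² = (519 + (-2)²)² = (519 + 4)² = 523² = 273529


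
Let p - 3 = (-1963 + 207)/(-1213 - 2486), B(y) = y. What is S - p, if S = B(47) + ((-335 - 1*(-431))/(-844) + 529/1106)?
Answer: 37886618425/863220834 ≈ 43.890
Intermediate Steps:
p = 12853/3699 (p = 3 + (-1963 + 207)/(-1213 - 2486) = 3 - 1756/(-3699) = 3 - 1756*(-1/3699) = 3 + 1756/3699 = 12853/3699 ≈ 3.4747)
S = 11053277/233366 (S = 47 + ((-335 - 1*(-431))/(-844) + 529/1106) = 47 + ((-335 + 431)*(-1/844) + 529*(1/1106)) = 47 + (96*(-1/844) + 529/1106) = 47 + (-24/211 + 529/1106) = 47 + 85075/233366 = 11053277/233366 ≈ 47.365)
S - p = 11053277/233366 - 1*12853/3699 = 11053277/233366 - 12853/3699 = 37886618425/863220834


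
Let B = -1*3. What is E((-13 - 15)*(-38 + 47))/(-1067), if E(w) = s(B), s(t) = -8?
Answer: 8/1067 ≈ 0.0074977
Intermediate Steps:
B = -3
E(w) = -8
E((-13 - 15)*(-38 + 47))/(-1067) = -8/(-1067) = -8*(-1/1067) = 8/1067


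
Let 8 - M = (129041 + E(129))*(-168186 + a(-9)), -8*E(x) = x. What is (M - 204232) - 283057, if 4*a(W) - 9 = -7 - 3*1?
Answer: 694391123263/32 ≈ 2.1700e+10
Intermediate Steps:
E(x) = -x/8
a(W) = -1/4 (a(W) = 9/4 + (-7 - 3*1)/4 = 9/4 + (-7 - 3)/4 = 9/4 + (1/4)*(-10) = 9/4 - 5/2 = -1/4)
M = 694406716511/32 (M = 8 - (129041 - 1/8*129)*(-168186 - 1/4) = 8 - (129041 - 129/8)*(-672745)/4 = 8 - 1032199*(-672745)/(8*4) = 8 - 1*(-694406716255/32) = 8 + 694406716255/32 = 694406716511/32 ≈ 2.1700e+10)
(M - 204232) - 283057 = (694406716511/32 - 204232) - 283057 = 694400181087/32 - 283057 = 694391123263/32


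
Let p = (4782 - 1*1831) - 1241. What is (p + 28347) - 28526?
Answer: 1531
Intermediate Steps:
p = 1710 (p = (4782 - 1831) - 1241 = 2951 - 1241 = 1710)
(p + 28347) - 28526 = (1710 + 28347) - 28526 = 30057 - 28526 = 1531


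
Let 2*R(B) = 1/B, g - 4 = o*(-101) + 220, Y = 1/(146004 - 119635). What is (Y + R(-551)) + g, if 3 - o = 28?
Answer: 79882170595/29058638 ≈ 2749.0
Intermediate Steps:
o = -25 (o = 3 - 1*28 = 3 - 28 = -25)
Y = 1/26369 ≈ 3.7923e-5
g = 2749 (g = 4 + (-25*(-101) + 220) = 4 + (2525 + 220) = 4 + 2745 = 2749)
R(B) = 1/(2*B)
(Y + R(-551)) + g = (1/26369 + (1/2)/(-551)) + 2749 = (1/26369 + (1/2)*(-1/551)) + 2749 = (1/26369 - 1/1102) + 2749 = -25267/29058638 + 2749 = 79882170595/29058638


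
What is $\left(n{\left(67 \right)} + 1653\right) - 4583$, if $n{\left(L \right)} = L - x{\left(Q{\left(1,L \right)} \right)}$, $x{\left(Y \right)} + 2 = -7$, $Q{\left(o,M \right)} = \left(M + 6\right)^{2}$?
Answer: $-2854$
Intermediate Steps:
$Q{\left(o,M \right)} = \left(6 + M\right)^{2}$
$x{\left(Y \right)} = -9$ ($x{\left(Y \right)} = -2 - 7 = -9$)
$n{\left(L \right)} = 9 + L$ ($n{\left(L \right)} = L - -9 = L + 9 = 9 + L$)
$\left(n{\left(67 \right)} + 1653\right) - 4583 = \left(\left(9 + 67\right) + 1653\right) - 4583 = \left(76 + 1653\right) - 4583 = 1729 - 4583 = -2854$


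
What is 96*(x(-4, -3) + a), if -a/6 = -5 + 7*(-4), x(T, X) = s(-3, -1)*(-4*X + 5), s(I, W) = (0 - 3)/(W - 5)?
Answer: 19824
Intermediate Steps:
s(I, W) = -3/(-5 + W)
x(T, X) = 5/2 - 2*X (x(T, X) = (-3/(-5 - 1))*(-4*X + 5) = (-3/(-6))*(5 - 4*X) = (-3*(-⅙))*(5 - 4*X) = (5 - 4*X)/2 = 5/2 - 2*X)
a = 198 (a = -6*(-5 + 7*(-4)) = -6*(-5 - 28) = -6*(-33) = 198)
96*(x(-4, -3) + a) = 96*((5/2 - 2*(-3)) + 198) = 96*((5/2 + 6) + 198) = 96*(17/2 + 198) = 96*(413/2) = 19824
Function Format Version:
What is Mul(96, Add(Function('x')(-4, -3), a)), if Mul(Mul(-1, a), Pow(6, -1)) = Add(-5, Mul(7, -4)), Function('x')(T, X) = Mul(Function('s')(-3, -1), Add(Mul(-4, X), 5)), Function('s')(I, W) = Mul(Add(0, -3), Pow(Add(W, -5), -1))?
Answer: 19824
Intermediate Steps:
Function('s')(I, W) = Mul(-3, Pow(Add(-5, W), -1))
Function('x')(T, X) = Add(Rational(5, 2), Mul(-2, X)) (Function('x')(T, X) = Mul(Mul(-3, Pow(Add(-5, -1), -1)), Add(Mul(-4, X), 5)) = Mul(Mul(-3, Pow(-6, -1)), Add(5, Mul(-4, X))) = Mul(Mul(-3, Rational(-1, 6)), Add(5, Mul(-4, X))) = Mul(Rational(1, 2), Add(5, Mul(-4, X))) = Add(Rational(5, 2), Mul(-2, X)))
a = 198 (a = Mul(-6, Add(-5, Mul(7, -4))) = Mul(-6, Add(-5, -28)) = Mul(-6, -33) = 198)
Mul(96, Add(Function('x')(-4, -3), a)) = Mul(96, Add(Add(Rational(5, 2), Mul(-2, -3)), 198)) = Mul(96, Add(Add(Rational(5, 2), 6), 198)) = Mul(96, Add(Rational(17, 2), 198)) = Mul(96, Rational(413, 2)) = 19824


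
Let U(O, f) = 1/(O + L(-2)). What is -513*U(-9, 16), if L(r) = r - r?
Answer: 57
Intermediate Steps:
L(r) = 0
U(O, f) = 1/O (U(O, f) = 1/(O + 0) = 1/O)
-513*U(-9, 16) = -513/(-9) = -513*(-⅑) = 57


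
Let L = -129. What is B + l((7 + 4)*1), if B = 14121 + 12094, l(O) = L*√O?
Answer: 26215 - 129*√11 ≈ 25787.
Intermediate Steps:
l(O) = -129*√O
B = 26215
B + l((7 + 4)*1) = 26215 - 129*√(7 + 4) = 26215 - 129*√11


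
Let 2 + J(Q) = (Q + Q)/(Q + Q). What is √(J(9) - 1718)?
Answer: 3*I*√191 ≈ 41.461*I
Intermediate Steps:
J(Q) = -1 (J(Q) = -2 + (Q + Q)/(Q + Q) = -2 + (2*Q)/((2*Q)) = -2 + (2*Q)*(1/(2*Q)) = -2 + 1 = -1)
√(J(9) - 1718) = √(-1 - 1718) = √(-1719) = 3*I*√191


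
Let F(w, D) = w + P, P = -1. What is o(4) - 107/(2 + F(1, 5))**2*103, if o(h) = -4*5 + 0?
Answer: -11101/4 ≈ -2775.3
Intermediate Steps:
F(w, D) = -1 + w (F(w, D) = w - 1 = -1 + w)
o(h) = -20 (o(h) = -20 + 0 = -20)
o(4) - 107/(2 + F(1, 5))**2*103 = -20 - 107/(2 + (-1 + 1))**2*103 = -20 - 107/(2 + 0)**2*103 = -20 - 107/(2**2)*103 = -20 - 107/4*103 = -20 - 11021/4 = -11101/4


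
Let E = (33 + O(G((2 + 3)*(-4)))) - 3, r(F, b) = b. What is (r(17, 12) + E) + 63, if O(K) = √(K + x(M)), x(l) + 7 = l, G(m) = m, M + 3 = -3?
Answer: 105 + I*√33 ≈ 105.0 + 5.7446*I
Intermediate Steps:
M = -6 (M = -3 - 3 = -6)
x(l) = -7 + l
O(K) = √(-13 + K) (O(K) = √(K + (-7 - 6)) = √(K - 13) = √(-13 + K))
E = 30 + I*√33 (E = (33 + √(-13 + (2 + 3)*(-4))) - 3 = (33 + √(-13 + 5*(-4))) - 3 = (33 + √(-13 - 20)) - 3 = (33 + √(-33)) - 3 = (33 + I*√33) - 3 = 30 + I*√33 ≈ 30.0 + 5.7446*I)
(r(17, 12) + E) + 63 = (12 + (30 + I*√33)) + 63 = (42 + I*√33) + 63 = 105 + I*√33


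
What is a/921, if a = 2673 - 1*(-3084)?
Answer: 1919/307 ≈ 6.2508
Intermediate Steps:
a = 5757 (a = 2673 + 3084 = 5757)
a/921 = 5757/921 = 5757*(1/921) = 1919/307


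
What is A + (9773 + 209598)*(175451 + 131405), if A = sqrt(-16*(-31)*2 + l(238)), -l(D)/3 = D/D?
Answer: 67315307576 + sqrt(989) ≈ 6.7315e+10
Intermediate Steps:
l(D) = -3 (l(D) = -3*D/D = -3*1 = -3)
A = sqrt(989) (A = sqrt(-16*(-31)*2 - 3) = sqrt(496*2 - 3) = sqrt(992 - 3) = sqrt(989) ≈ 31.448)
A + (9773 + 209598)*(175451 + 131405) = sqrt(989) + (9773 + 209598)*(175451 + 131405) = sqrt(989) + 219371*306856 = sqrt(989) + 67315307576 = 67315307576 + sqrt(989)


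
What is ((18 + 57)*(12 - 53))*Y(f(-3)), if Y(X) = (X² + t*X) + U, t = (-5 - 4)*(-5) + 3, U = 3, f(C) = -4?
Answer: 531975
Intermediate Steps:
t = 48 (t = -9*(-5) + 3 = 45 + 3 = 48)
Y(X) = 3 + X² + 48*X (Y(X) = (X² + 48*X) + 3 = 3 + X² + 48*X)
((18 + 57)*(12 - 53))*Y(f(-3)) = ((18 + 57)*(12 - 53))*(3 + (-4)² + 48*(-4)) = (75*(-41))*(3 + 16 - 192) = -3075*(-173) = 531975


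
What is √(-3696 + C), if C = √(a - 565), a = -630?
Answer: √(-3696 + I*√1195) ≈ 0.2843 + 60.795*I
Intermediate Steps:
C = I*√1195 (C = √(-630 - 565) = √(-1195) = I*√1195 ≈ 34.569*I)
√(-3696 + C) = √(-3696 + I*√1195)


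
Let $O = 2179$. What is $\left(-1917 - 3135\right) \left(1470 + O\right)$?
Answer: $-18434748$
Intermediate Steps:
$\left(-1917 - 3135\right) \left(1470 + O\right) = \left(-1917 - 3135\right) \left(1470 + 2179\right) = \left(-5052\right) 3649 = -18434748$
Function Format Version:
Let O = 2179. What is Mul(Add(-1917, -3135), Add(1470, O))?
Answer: -18434748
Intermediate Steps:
Mul(Add(-1917, -3135), Add(1470, O)) = Mul(Add(-1917, -3135), Add(1470, 2179)) = Mul(-5052, 3649) = -18434748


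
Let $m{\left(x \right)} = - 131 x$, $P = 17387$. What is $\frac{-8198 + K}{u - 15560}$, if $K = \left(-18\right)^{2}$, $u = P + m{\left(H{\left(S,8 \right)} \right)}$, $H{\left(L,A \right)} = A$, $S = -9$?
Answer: $- \frac{7874}{779} \approx -10.108$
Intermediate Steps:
$u = 16339$ ($u = 17387 - 1048 = 16339$)
$K = 324$
$\frac{-8198 + K}{u - 15560} = \frac{-8198 + 324}{16339 - 15560} = - \frac{7874}{779}$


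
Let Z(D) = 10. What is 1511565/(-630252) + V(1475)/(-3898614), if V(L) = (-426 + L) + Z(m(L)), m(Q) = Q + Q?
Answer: -327426439321/136506070596 ≈ -2.3986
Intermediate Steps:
m(Q) = 2*Q
V(L) = -416 + L (V(L) = (-426 + L) + 10 = -416 + L)
1511565/(-630252) + V(1475)/(-3898614) = 1511565/(-630252) + (-416 + 1475)/(-3898614) = 1511565*(-1/630252) + 1059*(-1/3898614) = -503855/210084 - 353/1299538 = -327426439321/136506070596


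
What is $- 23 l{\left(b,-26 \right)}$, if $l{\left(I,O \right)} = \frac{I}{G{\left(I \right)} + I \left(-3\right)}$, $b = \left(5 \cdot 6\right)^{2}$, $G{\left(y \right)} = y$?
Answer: $\frac{23}{2} \approx 11.5$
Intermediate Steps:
$b = 900$ ($b = 30^{2} = 900$)
$l{\left(I,O \right)} = - \frac{1}{2}$ ($l{\left(I,O \right)} = \frac{I}{I + I \left(-3\right)} = \frac{I}{I - 3 I} = \frac{I}{\left(-2\right) I} = I \left(- \frac{1}{2 I}\right) = - \frac{1}{2}$)
$- 23 l{\left(b,-26 \right)} = \left(-23\right) \left(- \frac{1}{2}\right) = \frac{23}{2}$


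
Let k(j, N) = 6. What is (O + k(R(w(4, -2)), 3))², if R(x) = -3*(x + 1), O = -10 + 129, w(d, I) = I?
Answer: 15625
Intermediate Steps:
O = 119
R(x) = -3 - 3*x (R(x) = -3*(1 + x) = -3 - 3*x)
(O + k(R(w(4, -2)), 3))² = (119 + 6)² = 125² = 15625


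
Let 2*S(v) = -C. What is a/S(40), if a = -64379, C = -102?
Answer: -3787/3 ≈ -1262.3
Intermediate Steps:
S(v) = 51 (S(v) = (-1*(-102))/2 = (1/2)*102 = 51)
a/S(40) = -64379/51 = -64379*1/51 = -3787/3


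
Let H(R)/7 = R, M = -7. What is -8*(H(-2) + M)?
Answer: 168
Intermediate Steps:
H(R) = 7*R
-8*(H(-2) + M) = -8*(7*(-2) - 7) = -8*(-14 - 7) = -8*(-21) = 168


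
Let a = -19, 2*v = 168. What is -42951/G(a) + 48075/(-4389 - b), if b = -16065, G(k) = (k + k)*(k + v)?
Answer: 103373521/4806620 ≈ 21.507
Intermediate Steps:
v = 84 (v = (1/2)*168 = 84)
G(k) = 2*k*(84 + k) (G(k) = (k + k)*(k + 84) = (2*k)*(84 + k) = 2*k*(84 + k))
-42951/G(a) + 48075/(-4389 - b) = -42951*(-1/(38*(84 - 19))) + 48075/(-4389 - 1*(-16065)) = -42951/(2*(-19)*65) + 48075/(-4389 + 16065) = -42951/(-2470) + 48075/11676 = -42951*(-1/2470) + 48075*(1/11676) = 42951/2470 + 16025/3892 = 103373521/4806620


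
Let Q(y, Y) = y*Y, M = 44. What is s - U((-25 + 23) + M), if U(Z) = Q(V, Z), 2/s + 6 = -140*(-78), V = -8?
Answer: 1833553/5457 ≈ 336.00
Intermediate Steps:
Q(y, Y) = Y*y
s = 1/5457 (s = 2/(-6 - 140*(-78)) = 2/(-6 + 10920) = 2/10914 = 2*(1/10914) = 1/5457 ≈ 0.00018325)
U(Z) = -8*Z (U(Z) = Z*(-8) = -8*Z)
s - U((-25 + 23) + M) = 1/5457 - (-8)*((-25 + 23) + 44) = 1/5457 - (-8)*(-2 + 44) = 1/5457 - (-8)*42 = 1/5457 - 1*(-336) = 1/5457 + 336 = 1833553/5457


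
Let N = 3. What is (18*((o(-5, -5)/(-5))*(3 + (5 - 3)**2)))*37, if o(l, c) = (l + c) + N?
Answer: 32634/5 ≈ 6526.8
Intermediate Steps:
o(l, c) = 3 + c + l (o(l, c) = (l + c) + 3 = (c + l) + 3 = 3 + c + l)
(18*((o(-5, -5)/(-5))*(3 + (5 - 3)**2)))*37 = (18*(((3 - 5 - 5)/(-5))*(3 + (5 - 3)**2)))*37 = (18*((-7*(-1/5))*(3 + 2**2)))*37 = (18*(7*(3 + 4)/5))*37 = (18*((7/5)*7))*37 = (18*(49/5))*37 = (882/5)*37 = 32634/5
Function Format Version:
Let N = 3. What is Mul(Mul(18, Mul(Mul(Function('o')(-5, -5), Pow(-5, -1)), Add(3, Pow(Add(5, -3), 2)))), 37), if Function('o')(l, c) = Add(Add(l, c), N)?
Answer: Rational(32634, 5) ≈ 6526.8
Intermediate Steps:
Function('o')(l, c) = Add(3, c, l) (Function('o')(l, c) = Add(Add(l, c), 3) = Add(Add(c, l), 3) = Add(3, c, l))
Mul(Mul(18, Mul(Mul(Function('o')(-5, -5), Pow(-5, -1)), Add(3, Pow(Add(5, -3), 2)))), 37) = Mul(Mul(18, Mul(Mul(Add(3, -5, -5), Pow(-5, -1)), Add(3, Pow(Add(5, -3), 2)))), 37) = Mul(Mul(18, Mul(Mul(-7, Rational(-1, 5)), Add(3, Pow(2, 2)))), 37) = Mul(Mul(18, Mul(Rational(7, 5), Add(3, 4))), 37) = Mul(Mul(18, Mul(Rational(7, 5), 7)), 37) = Mul(Mul(18, Rational(49, 5)), 37) = Mul(Rational(882, 5), 37) = Rational(32634, 5)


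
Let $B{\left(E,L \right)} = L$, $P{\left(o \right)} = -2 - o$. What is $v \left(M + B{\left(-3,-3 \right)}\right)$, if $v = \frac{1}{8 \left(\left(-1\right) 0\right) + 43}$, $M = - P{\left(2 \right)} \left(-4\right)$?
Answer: $- \frac{19}{43} \approx -0.44186$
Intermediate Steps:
$M = -16$ ($M = - (-2 - 2) \left(-4\right) = \left(-1\right) \left(-4\right) \left(-4\right) = 4 \left(-4\right) = -16$)
$v = \frac{1}{43}$ ($v = \frac{1}{8 \cdot 0 + 43} = \frac{1}{0 + 43} = \frac{1}{43} \approx 0.023256$)
$v \left(M + B{\left(-3,-3 \right)}\right) = \frac{-16 - 3}{43} = \frac{1}{43} \left(-19\right) = - \frac{19}{43}$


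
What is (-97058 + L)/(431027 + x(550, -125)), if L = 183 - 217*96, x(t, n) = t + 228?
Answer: -117707/431805 ≈ -0.27259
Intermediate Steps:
x(t, n) = 228 + t
L = -20649 (L = 183 - 20832 = -20649)
(-97058 + L)/(431027 + x(550, -125)) = (-97058 - 20649)/(431027 + (228 + 550)) = -117707/(431027 + 778) = -117707/431805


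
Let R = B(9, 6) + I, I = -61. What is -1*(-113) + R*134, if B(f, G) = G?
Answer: -7257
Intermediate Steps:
R = -55 (R = 6 - 61 = -55)
-1*(-113) + R*134 = -1*(-113) - 55*134 = 113 - 7370 = -7257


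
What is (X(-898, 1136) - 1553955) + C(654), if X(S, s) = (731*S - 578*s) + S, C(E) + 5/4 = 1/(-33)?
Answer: -378562837/132 ≈ -2.8679e+6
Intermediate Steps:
C(E) = -169/132 (C(E) = -5/4 + 1/(-33) = -5/4 - 1/33 = -169/132)
X(S, s) = -578*s + 732*S (X(S, s) = (-578*s + 731*S) + S = -578*s + 732*S)
(X(-898, 1136) - 1553955) + C(654) = ((-578*1136 + 732*(-898)) - 1553955) - 169/132 = ((-656608 - 657336) - 1553955) - 169/132 = (-1313944 - 1553955) - 169/132 = -2867899 - 169/132 = -378562837/132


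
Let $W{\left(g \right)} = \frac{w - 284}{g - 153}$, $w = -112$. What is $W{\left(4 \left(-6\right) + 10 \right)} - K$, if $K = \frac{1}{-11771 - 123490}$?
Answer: $\frac{53563523}{22588587} \approx 2.3713$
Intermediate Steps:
$K = - \frac{1}{135261}$ ($K = \frac{1}{-135261} = - \frac{1}{135261} \approx -7.3931 \cdot 10^{-6}$)
$W{\left(g \right)} = - \frac{396}{-153 + g}$ ($W{\left(g \right)} = \frac{-112 - 284}{g - 153} = - \frac{396}{-153 + g}$)
$W{\left(4 \left(-6\right) + 10 \right)} - K = - \frac{396}{-153 + \left(4 \left(-6\right) + 10\right)} - - \frac{1}{135261} = - \frac{396}{-153 + \left(-24 + 10\right)} + \frac{1}{135261} = - \frac{396}{-153 - 14} + \frac{1}{135261} = - \frac{396}{-167} + \frac{1}{135261} = \left(-396\right) \left(- \frac{1}{167}\right) + \frac{1}{135261} = \frac{396}{167} + \frac{1}{135261} = \frac{53563523}{22588587}$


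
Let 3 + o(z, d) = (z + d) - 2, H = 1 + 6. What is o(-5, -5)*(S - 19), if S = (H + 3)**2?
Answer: -1215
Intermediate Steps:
H = 7
S = 100 (S = (7 + 3)**2 = 10**2 = 100)
o(z, d) = -5 + d + z (o(z, d) = -3 + ((z + d) - 2) = -3 + ((d + z) - 2) = -3 + (-2 + d + z) = -5 + d + z)
o(-5, -5)*(S - 19) = (-5 - 5 - 5)*(100 - 19) = -15*81 = -1215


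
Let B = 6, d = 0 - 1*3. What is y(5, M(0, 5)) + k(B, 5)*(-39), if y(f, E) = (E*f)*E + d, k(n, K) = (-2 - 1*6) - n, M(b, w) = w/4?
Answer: 8813/16 ≈ 550.81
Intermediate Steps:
d = -3 (d = 0 - 3 = -3)
M(b, w) = w/4 (M(b, w) = w*(¼) = w/4)
k(n, K) = -8 - n (k(n, K) = (-2 - 6) - n = -8 - n)
y(f, E) = -3 + f*E² (y(f, E) = (E*f)*E - 3 = f*E² - 3 = -3 + f*E²)
y(5, M(0, 5)) + k(B, 5)*(-39) = (-3 + 5*((¼)*5)²) + (-8 - 1*6)*(-39) = (-3 + 5*(5/4)²) + (-8 - 6)*(-39) = (-3 + 5*(25/16)) - 14*(-39) = (-3 + 125/16) + 546 = 77/16 + 546 = 8813/16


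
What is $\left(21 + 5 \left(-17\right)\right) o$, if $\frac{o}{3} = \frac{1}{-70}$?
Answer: $\frac{96}{35} \approx 2.7429$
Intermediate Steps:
$o = - \frac{3}{70}$ ($o = \frac{3}{-70} = 3 \left(- \frac{1}{70}\right) = - \frac{3}{70} \approx -0.042857$)
$\left(21 + 5 \left(-17\right)\right) o = \left(21 + 5 \left(-17\right)\right) \left(- \frac{3}{70}\right) = \left(21 - 85\right) \left(- \frac{3}{70}\right) = \left(-64\right) \left(- \frac{3}{70}\right) = \frac{96}{35}$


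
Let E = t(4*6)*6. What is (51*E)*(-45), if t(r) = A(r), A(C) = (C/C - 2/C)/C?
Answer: -8415/16 ≈ -525.94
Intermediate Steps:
A(C) = (1 - 2/C)/C
t(r) = (-2 + r)/r**2
E = 11/48 (E = ((-2 + 4*6)/(4*6)**2)*6 = ((-2 + 24)/24**2)*6 = ((1/576)*22)*6 = (11/288)*6 = 11/48 ≈ 0.22917)
(51*E)*(-45) = (51*(11/48))*(-45) = (187/16)*(-45) = -8415/16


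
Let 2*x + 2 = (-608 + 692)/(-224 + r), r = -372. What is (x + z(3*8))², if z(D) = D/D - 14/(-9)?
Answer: 15864289/7193124 ≈ 2.2055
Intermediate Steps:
z(D) = 23/9 (z(D) = 1 - 14*(-⅑) = 1 + 14/9 = 23/9)
x = -319/298 (x = -1 + ((-608 + 692)/(-224 - 372))/2 = -1 + (84/(-596))/2 = -1 + (84*(-1/596))/2 = -1 + (½)*(-21/149) = -1 - 21/298 = -319/298 ≈ -1.0705)
(x + z(3*8))² = (-319/298 + 23/9)² = (3983/2682)² = 15864289/7193124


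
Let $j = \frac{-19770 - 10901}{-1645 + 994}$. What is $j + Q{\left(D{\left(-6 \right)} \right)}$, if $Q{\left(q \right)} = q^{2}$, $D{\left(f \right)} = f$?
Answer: $\frac{54107}{651} \approx 83.114$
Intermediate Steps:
$j = \frac{30671}{651}$ ($j = - \frac{30671}{-651} = \left(-30671\right) \left(- \frac{1}{651}\right) = \frac{30671}{651} \approx 47.114$)
$j + Q{\left(D{\left(-6 \right)} \right)} = \frac{30671}{651} + \left(-6\right)^{2} = \frac{30671}{651} + 36 = \frac{54107}{651}$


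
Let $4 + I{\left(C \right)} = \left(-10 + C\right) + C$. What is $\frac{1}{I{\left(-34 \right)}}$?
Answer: $- \frac{1}{82} \approx -0.012195$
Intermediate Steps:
$I{\left(C \right)} = -14 + 2 C$ ($I{\left(C \right)} = -4 + \left(\left(-10 + C\right) + C\right) = -4 + \left(-10 + 2 C\right) = -14 + 2 C$)
$\frac{1}{I{\left(-34 \right)}} = \frac{1}{-14 + 2 \left(-34\right)} = \frac{1}{-14 - 68} = \frac{1}{-82} = - \frac{1}{82}$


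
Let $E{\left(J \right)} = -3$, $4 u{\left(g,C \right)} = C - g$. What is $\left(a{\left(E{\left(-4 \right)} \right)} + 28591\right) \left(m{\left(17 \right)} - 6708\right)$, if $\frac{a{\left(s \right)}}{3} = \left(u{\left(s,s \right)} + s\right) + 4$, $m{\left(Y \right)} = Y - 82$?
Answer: $-193667162$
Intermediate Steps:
$m{\left(Y \right)} = -82 + Y$
$u{\left(g,C \right)} = - \frac{g}{4} + \frac{C}{4}$ ($u{\left(g,C \right)} = \frac{C - g}{4} = - \frac{g}{4} + \frac{C}{4}$)
$a{\left(s \right)} = 12 + 3 s$ ($a{\left(s \right)} = 3 \left(\left(\left(- \frac{s}{4} + \frac{s}{4}\right) + s\right) + 4\right) = 3 \left(\left(0 + s\right) + 4\right) = 3 \left(s + 4\right) = 3 \left(4 + s\right) = 12 + 3 s$)
$\left(a{\left(E{\left(-4 \right)} \right)} + 28591\right) \left(m{\left(17 \right)} - 6708\right) = \left(\left(12 + 3 \left(-3\right)\right) + 28591\right) \left(\left(-82 + 17\right) - 6708\right) = \left(\left(12 - 9\right) + 28591\right) \left(-65 - 6708\right) = \left(3 + 28591\right) \left(-6773\right) = 28594 \left(-6773\right) = -193667162$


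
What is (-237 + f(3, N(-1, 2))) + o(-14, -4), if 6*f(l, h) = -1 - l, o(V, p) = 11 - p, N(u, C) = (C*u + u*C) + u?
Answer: -668/3 ≈ -222.67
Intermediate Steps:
N(u, C) = u + 2*C*u (N(u, C) = (C*u + C*u) + u = 2*C*u + u = u + 2*C*u)
f(l, h) = -1/6 - l/6 (f(l, h) = (-1 - l)/6 = -1/6 - l/6)
(-237 + f(3, N(-1, 2))) + o(-14, -4) = (-237 + (-1/6 - 1/6*3)) + (11 - 1*(-4)) = (-237 + (-1/6 - 1/2)) + (11 + 4) = (-237 - 2/3) + 15 = -713/3 + 15 = -668/3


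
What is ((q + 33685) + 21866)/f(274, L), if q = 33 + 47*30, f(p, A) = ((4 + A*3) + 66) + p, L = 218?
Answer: 28497/499 ≈ 57.108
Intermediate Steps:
f(p, A) = 70 + p + 3*A (f(p, A) = ((4 + 3*A) + 66) + p = (70 + 3*A) + p = 70 + p + 3*A)
q = 1443 (q = 33 + 1410 = 1443)
((q + 33685) + 21866)/f(274, L) = ((1443 + 33685) + 21866)/(70 + 274 + 3*218) = (35128 + 21866)/(70 + 274 + 654) = 56994/998 = 56994*(1/998) = 28497/499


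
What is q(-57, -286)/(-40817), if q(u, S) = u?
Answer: 57/40817 ≈ 0.0013965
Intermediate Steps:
q(-57, -286)/(-40817) = -57/(-40817) = -57*(-1/40817) = 57/40817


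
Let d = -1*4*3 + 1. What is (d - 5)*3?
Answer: -48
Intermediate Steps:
d = -11 (d = -4*3 + 1 = -12 + 1 = -11)
(d - 5)*3 = (-11 - 5)*3 = -16*3 = -48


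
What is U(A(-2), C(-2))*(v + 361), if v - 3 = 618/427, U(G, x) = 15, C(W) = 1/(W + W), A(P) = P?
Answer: 2340690/427 ≈ 5481.7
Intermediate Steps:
C(W) = 1/(2*W)
v = 1899/427 (v = 3 + 618/427 = 1899/427 ≈ 4.4473)
U(A(-2), C(-2))*(v + 361) = 15*(1899/427 + 361) = 15*(156046/427) = 2340690/427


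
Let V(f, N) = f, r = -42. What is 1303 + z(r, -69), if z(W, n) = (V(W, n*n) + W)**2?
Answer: 8359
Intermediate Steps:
z(W, n) = 4*W**2 (z(W, n) = (W + W)**2 = (2*W)**2 = 4*W**2)
1303 + z(r, -69) = 1303 + 4*(-42)**2 = 1303 + 4*1764 = 1303 + 7056 = 8359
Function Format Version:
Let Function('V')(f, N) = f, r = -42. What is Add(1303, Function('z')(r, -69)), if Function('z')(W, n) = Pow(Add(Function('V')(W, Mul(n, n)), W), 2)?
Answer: 8359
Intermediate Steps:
Function('z')(W, n) = Mul(4, Pow(W, 2)) (Function('z')(W, n) = Pow(Add(W, W), 2) = Pow(Mul(2, W), 2) = Mul(4, Pow(W, 2)))
Add(1303, Function('z')(r, -69)) = Add(1303, Mul(4, Pow(-42, 2))) = Add(1303, Mul(4, 1764)) = Add(1303, 7056) = 8359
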